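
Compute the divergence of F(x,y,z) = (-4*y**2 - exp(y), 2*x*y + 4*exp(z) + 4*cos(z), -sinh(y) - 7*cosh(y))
2*x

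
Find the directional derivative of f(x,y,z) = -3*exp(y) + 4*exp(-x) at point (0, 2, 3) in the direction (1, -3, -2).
sqrt(14)*(-4 + 9*exp(2))/14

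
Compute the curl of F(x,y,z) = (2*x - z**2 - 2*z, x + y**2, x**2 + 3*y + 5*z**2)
(3, -2*x - 2*z - 2, 1)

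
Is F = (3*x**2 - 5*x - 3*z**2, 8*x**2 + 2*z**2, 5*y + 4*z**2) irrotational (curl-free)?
No, ∇×F = (5 - 4*z, -6*z, 16*x)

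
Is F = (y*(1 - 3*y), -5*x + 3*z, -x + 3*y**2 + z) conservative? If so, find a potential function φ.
No, ∇×F = (6*y - 3, 1, 6*y - 6) ≠ 0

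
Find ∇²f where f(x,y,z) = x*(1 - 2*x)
-4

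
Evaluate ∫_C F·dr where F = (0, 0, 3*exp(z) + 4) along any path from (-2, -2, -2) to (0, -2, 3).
-3*exp(-2) + 20 + 3*exp(3)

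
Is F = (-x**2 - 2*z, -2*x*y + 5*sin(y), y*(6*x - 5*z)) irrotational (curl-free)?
No, ∇×F = (6*x - 5*z, -6*y - 2, -2*y)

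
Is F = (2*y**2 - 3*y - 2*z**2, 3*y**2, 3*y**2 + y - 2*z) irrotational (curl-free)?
No, ∇×F = (6*y + 1, -4*z, 3 - 4*y)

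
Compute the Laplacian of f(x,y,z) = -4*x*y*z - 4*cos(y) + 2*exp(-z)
4*cos(y) + 2*exp(-z)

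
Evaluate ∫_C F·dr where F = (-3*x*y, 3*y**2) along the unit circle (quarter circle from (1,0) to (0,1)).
2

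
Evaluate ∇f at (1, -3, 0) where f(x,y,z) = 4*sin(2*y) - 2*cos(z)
(0, 8*cos(6), 0)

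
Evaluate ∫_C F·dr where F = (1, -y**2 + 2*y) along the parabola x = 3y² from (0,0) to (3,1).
11/3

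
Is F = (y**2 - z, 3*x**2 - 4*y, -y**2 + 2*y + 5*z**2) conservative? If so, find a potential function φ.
No, ∇×F = (2 - 2*y, -1, 6*x - 2*y) ≠ 0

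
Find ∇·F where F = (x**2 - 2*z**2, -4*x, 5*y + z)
2*x + 1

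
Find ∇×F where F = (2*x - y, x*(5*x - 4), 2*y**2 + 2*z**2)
(4*y, 0, 10*x - 3)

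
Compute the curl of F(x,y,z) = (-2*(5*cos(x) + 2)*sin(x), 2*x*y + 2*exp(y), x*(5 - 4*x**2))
(0, 12*x**2 - 5, 2*y)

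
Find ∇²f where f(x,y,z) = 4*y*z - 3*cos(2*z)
12*cos(2*z)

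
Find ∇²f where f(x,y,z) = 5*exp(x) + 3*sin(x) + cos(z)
5*exp(x) - 3*sin(x) - cos(z)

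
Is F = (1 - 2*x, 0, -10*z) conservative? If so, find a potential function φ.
Yes, F is conservative. φ = -x**2 + x - 5*z**2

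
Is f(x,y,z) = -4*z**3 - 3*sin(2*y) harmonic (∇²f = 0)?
No, ∇²f = -24*z + 12*sin(2*y)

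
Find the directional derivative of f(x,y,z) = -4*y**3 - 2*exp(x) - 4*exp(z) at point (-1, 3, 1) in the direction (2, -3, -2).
4*sqrt(17)*(-1 + E*(2*E + 81))*exp(-1)/17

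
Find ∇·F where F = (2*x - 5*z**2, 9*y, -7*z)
4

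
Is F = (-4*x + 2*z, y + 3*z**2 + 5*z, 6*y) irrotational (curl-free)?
No, ∇×F = (1 - 6*z, 2, 0)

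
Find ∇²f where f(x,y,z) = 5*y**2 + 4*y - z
10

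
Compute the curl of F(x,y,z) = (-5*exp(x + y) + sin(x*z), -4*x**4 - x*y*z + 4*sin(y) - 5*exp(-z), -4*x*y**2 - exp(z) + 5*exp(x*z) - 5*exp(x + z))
(-7*x*y - 5*exp(-z), x*cos(x*z) + 4*y**2 - 5*z*exp(x*z) + 5*exp(x + z), -16*x**3 - y*z + 5*exp(x + y))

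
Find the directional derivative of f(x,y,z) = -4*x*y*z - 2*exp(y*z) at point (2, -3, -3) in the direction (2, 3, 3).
18*sqrt(22)*(2 + exp(9))/11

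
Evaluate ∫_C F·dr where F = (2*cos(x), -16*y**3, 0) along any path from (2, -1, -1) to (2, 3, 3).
-320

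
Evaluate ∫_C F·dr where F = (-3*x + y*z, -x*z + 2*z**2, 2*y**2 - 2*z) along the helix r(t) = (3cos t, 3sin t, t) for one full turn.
2*pi*(21 - 11*pi)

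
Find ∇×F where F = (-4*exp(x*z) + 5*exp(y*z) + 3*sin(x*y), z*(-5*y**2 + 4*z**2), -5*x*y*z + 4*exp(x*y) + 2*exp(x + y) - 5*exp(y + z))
(-5*x*z + 4*x*exp(x*y) + 5*y**2 - 12*z**2 + 2*exp(x + y) - 5*exp(y + z), -4*x*exp(x*z) + 5*y*z - 4*y*exp(x*y) + 5*y*exp(y*z) - 2*exp(x + y), -3*x*cos(x*y) - 5*z*exp(y*z))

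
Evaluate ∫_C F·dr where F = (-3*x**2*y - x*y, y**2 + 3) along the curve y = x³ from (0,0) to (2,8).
2344/15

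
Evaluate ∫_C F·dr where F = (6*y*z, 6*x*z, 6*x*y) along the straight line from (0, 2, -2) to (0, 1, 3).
0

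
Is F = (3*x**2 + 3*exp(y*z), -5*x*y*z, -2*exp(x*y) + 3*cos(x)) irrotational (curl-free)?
No, ∇×F = (x*(5*y - 2*exp(x*y)), 2*y*exp(x*y) + 3*y*exp(y*z) + 3*sin(x), z*(-5*y - 3*exp(y*z)))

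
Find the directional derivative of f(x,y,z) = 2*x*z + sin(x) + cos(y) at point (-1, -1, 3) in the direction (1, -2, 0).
sqrt(5)*(-2*sin(1) + cos(1) + 6)/5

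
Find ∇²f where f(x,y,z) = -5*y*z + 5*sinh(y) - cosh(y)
5*sinh(y) - cosh(y)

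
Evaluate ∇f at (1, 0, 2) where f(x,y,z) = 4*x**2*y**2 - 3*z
(0, 0, -3)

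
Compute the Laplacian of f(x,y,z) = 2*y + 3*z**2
6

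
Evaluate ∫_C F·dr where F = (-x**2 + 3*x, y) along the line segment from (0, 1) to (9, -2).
-120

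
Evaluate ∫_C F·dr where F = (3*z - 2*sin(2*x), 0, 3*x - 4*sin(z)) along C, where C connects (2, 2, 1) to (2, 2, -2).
-18 - 4*cos(1) + 4*cos(2)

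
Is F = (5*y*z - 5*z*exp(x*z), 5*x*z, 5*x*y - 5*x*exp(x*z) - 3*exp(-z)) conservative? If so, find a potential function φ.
Yes, F is conservative. φ = 5*x*y*z - 5*exp(x*z) + 3*exp(-z)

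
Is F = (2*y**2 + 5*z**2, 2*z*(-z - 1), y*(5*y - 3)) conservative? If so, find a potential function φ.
No, ∇×F = (10*y + 4*z - 1, 10*z, -4*y) ≠ 0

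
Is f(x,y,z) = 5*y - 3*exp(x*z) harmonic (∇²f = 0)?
No, ∇²f = 3*(-x**2 - z**2)*exp(x*z)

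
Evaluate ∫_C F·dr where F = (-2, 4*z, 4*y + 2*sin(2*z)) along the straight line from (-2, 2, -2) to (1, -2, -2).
26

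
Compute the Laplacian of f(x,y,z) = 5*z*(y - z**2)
-30*z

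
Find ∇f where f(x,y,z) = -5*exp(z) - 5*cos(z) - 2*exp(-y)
(0, 2*exp(-y), -5*exp(z) + 5*sin(z))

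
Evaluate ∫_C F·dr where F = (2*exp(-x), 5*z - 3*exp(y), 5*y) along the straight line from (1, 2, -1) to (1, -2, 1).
6*sinh(2)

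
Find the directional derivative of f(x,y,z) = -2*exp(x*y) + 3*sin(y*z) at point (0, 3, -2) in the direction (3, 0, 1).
9*sqrt(10)*(-2 + cos(6))/10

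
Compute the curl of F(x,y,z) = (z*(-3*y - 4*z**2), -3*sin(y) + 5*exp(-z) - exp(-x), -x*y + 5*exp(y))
(-x + 5*exp(y) + 5*exp(-z), -2*y - 12*z**2, 3*z + exp(-x))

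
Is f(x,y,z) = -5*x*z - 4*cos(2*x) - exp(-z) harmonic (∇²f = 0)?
No, ∇²f = 16*cos(2*x) - exp(-z)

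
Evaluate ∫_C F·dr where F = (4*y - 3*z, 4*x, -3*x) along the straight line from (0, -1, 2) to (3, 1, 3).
-15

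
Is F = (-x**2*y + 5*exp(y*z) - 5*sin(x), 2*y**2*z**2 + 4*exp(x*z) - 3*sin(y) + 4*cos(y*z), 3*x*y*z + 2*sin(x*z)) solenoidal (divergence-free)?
No, ∇·F = x*y + 2*x*cos(x*z) + 4*y*z**2 - 4*z*sin(y*z) - 5*cos(x) - 3*cos(y)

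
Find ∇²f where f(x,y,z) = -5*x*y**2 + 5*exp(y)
-10*x + 5*exp(y)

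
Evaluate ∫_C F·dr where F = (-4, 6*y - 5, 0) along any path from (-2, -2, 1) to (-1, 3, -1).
-14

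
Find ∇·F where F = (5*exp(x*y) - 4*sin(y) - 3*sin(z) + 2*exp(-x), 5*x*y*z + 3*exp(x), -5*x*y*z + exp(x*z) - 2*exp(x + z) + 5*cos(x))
-5*x*y + 5*x*z + x*exp(x*z) + 5*y*exp(x*y) - 2*exp(x + z) - 2*exp(-x)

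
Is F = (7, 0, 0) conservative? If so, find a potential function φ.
Yes, F is conservative. φ = 7*x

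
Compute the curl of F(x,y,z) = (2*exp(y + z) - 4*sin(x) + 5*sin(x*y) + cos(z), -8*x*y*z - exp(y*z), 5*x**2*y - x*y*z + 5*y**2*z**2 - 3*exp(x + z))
(5*x**2 + 8*x*y - x*z + 10*y*z**2 + y*exp(y*z), -10*x*y + y*z + 3*exp(x + z) + 2*exp(y + z) - sin(z), -5*x*cos(x*y) - 8*y*z - 2*exp(y + z))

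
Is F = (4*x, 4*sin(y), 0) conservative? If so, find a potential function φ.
Yes, F is conservative. φ = 2*x**2 - 4*cos(y)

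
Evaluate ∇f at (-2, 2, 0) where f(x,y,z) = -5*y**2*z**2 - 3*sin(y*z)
(0, 0, -6)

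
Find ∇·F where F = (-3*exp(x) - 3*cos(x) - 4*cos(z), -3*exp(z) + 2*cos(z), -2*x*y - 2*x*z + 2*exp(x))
-2*x - 3*exp(x) + 3*sin(x)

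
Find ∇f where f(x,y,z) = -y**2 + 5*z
(0, -2*y, 5)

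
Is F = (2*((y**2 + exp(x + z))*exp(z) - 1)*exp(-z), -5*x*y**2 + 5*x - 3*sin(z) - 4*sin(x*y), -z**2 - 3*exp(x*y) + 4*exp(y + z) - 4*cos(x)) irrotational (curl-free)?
No, ∇×F = (-3*x*exp(x*y) + 4*exp(y + z) + 3*cos(z), 3*y*exp(x*y) + 2*exp(x + z) - 4*sin(x) + 2*exp(-z), -5*y**2 - 4*y*cos(x*y) - 4*y + 5)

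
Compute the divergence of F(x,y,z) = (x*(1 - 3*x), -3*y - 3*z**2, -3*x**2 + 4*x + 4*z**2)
-6*x + 8*z - 2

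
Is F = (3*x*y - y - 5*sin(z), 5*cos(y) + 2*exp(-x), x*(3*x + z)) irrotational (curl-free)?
No, ∇×F = (0, -6*x - z - 5*cos(z), -3*x + 1 - 2*exp(-x))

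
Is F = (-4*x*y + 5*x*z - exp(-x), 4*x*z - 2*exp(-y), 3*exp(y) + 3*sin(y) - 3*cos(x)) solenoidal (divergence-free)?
No, ∇·F = -4*y + 5*z + 2*exp(-y) + exp(-x)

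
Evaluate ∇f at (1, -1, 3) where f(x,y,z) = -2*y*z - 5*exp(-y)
(0, -6 + 5*E, 2)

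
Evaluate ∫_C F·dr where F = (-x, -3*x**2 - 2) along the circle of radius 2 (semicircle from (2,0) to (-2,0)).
0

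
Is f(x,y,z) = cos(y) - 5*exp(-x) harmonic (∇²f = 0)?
No, ∇²f = -cos(y) - 5*exp(-x)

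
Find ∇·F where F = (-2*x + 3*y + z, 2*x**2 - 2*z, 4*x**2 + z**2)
2*z - 2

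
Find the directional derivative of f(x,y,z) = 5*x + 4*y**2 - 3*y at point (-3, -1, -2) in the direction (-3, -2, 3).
7*sqrt(22)/22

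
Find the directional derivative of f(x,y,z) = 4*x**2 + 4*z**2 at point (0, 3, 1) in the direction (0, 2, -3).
-24*sqrt(13)/13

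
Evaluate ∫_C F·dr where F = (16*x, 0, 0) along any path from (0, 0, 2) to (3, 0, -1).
72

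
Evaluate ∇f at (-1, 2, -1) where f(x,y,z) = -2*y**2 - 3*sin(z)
(0, -8, -3*cos(1))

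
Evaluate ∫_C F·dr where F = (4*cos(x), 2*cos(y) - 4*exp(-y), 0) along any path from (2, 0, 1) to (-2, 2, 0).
-6*sin(2) - 4 + 4*exp(-2)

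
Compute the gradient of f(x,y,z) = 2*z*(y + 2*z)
(0, 2*z, 2*y + 8*z)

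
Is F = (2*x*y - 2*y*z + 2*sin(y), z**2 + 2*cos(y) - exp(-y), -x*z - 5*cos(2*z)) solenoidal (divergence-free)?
No, ∇·F = -x + 2*y - 2*sin(y) + 10*sin(2*z) + exp(-y)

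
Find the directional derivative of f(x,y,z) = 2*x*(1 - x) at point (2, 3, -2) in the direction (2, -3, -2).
-12*sqrt(17)/17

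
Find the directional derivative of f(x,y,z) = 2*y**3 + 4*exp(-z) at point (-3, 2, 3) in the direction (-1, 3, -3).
12*sqrt(19)*(1 + 6*exp(3))*exp(-3)/19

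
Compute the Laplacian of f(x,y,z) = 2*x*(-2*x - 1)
-8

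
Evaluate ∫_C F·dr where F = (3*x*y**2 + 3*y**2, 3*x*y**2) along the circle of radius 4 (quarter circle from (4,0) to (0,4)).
-320 + 48*pi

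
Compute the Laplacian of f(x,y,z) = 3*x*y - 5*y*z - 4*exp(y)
-4*exp(y)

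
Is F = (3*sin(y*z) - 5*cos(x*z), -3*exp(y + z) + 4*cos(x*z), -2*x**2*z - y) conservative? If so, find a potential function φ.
No, ∇×F = (4*x*sin(x*z) + 3*exp(y + z) - 1, 4*x*z + 5*x*sin(x*z) + 3*y*cos(y*z), -z*(4*sin(x*z) + 3*cos(y*z))) ≠ 0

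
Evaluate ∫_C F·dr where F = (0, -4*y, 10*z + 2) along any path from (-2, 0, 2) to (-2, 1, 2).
-2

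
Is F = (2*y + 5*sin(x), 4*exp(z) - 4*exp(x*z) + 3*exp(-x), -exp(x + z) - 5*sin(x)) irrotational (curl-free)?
No, ∇×F = (4*x*exp(x*z) - 4*exp(z), exp(x + z) + 5*cos(x), -4*z*exp(x*z) - 2 - 3*exp(-x))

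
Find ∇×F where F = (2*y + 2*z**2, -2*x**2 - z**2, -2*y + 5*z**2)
(2*z - 2, 4*z, -4*x - 2)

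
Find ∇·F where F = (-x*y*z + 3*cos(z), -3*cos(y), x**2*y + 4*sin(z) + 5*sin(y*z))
-y*z + 5*y*cos(y*z) + 3*sin(y) + 4*cos(z)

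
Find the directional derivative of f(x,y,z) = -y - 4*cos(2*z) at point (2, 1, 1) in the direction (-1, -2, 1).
sqrt(6)*(1 + 4*sin(2))/3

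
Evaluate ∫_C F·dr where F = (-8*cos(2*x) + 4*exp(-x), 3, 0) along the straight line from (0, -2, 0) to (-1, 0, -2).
-4*E + 4*sin(2) + 10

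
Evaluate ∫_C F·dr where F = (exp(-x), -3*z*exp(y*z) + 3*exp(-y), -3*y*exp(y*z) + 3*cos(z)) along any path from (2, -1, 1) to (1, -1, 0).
-3 - 3*sin(1) + exp(-2) + 2*exp(-1)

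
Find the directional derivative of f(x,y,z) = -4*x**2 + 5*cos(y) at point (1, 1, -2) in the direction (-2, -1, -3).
sqrt(14)*(5*sin(1) + 16)/14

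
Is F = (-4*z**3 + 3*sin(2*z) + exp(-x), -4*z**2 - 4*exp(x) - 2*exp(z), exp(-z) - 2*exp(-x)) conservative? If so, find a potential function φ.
No, ∇×F = (8*z + 2*exp(z), -12*z**2 + 6*cos(2*z) - 2*exp(-x), -4*exp(x)) ≠ 0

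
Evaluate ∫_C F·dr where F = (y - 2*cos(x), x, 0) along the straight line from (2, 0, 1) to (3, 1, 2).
-2*sin(3) + 2*sin(2) + 3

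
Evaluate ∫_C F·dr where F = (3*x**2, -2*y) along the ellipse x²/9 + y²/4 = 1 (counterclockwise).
0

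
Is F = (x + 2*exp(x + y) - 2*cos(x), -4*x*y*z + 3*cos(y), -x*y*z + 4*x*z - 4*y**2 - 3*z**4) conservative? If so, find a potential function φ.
No, ∇×F = (4*x*y - x*z - 8*y, z*(y - 4), -4*y*z - 2*exp(x + y)) ≠ 0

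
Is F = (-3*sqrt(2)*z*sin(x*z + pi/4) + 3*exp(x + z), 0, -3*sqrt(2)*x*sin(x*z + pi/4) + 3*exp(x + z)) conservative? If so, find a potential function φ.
Yes, F is conservative. φ = 3*exp(x + z) + 3*sqrt(2)*cos(x*z + pi/4)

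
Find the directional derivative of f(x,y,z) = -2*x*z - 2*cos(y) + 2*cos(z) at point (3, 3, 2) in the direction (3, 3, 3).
2*sqrt(3)*(-5 - sin(2) + sin(3))/3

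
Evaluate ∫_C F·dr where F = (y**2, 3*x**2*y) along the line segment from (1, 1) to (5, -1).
76/3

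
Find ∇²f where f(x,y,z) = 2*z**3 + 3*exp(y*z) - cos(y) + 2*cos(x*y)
-2*x**2*cos(x*y) + 3*y**2*exp(y*z) - 2*y**2*cos(x*y) + 3*z**2*exp(y*z) + 12*z + cos(y)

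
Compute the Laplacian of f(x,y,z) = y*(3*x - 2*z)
0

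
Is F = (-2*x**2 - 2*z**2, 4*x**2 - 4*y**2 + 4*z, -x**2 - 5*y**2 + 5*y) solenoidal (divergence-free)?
No, ∇·F = -4*x - 8*y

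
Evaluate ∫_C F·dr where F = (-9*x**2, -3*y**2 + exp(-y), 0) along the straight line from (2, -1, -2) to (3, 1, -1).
-59 + 2*sinh(1)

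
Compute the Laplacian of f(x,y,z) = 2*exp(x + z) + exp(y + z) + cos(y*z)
-y**2*cos(y*z) - z**2*cos(y*z) + 4*exp(x + z) + 2*exp(y + z)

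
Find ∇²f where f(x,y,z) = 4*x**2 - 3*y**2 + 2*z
2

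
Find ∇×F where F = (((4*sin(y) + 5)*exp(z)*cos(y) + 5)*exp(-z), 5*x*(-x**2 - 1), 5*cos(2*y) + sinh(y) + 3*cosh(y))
(-10*sin(2*y) + 3*sinh(y) + cosh(y), -5*exp(-z), -15*x**2 + 8*sin(y)**2 + 5*sin(y) - 9)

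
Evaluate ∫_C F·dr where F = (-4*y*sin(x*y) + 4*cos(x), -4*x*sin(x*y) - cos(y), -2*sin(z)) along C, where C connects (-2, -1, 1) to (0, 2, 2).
-2*cos(1) - sin(1) - 2*cos(2) + 3*sin(2) + 4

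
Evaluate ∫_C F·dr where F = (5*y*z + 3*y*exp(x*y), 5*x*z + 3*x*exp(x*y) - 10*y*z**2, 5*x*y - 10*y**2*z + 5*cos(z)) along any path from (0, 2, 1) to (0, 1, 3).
-25 - 5*sin(1) + 5*sin(3)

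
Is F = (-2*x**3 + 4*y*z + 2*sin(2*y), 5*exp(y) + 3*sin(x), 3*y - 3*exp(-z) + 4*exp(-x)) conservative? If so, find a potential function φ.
No, ∇×F = (3, 4*y + 4*exp(-x), -4*z + 3*cos(x) - 4*cos(2*y)) ≠ 0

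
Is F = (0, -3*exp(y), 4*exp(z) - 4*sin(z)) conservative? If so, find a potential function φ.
Yes, F is conservative. φ = -3*exp(y) + 4*exp(z) + 4*cos(z)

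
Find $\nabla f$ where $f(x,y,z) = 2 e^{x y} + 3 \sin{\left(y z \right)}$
(2*y*exp(x*y), 2*x*exp(x*y) + 3*z*cos(y*z), 3*y*cos(y*z))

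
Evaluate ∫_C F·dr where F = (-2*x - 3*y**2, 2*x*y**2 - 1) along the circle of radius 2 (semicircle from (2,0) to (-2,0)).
4*pi + 32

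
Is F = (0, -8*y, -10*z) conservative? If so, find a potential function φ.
Yes, F is conservative. φ = -4*y**2 - 5*z**2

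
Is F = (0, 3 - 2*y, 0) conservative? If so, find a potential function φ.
Yes, F is conservative. φ = y*(3 - y)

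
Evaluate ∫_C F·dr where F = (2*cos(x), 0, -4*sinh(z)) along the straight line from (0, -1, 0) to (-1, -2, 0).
-2*sin(1)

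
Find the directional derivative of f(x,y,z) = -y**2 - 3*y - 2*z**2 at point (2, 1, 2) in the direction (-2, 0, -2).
4*sqrt(2)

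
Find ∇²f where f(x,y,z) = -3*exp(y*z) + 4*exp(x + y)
-3*y**2*exp(y*z) - 3*z**2*exp(y*z) + 8*exp(x + y)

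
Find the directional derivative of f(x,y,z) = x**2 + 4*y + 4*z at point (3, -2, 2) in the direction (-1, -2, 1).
-5*sqrt(6)/3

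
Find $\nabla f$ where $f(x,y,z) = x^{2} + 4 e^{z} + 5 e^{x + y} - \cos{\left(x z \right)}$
(2*x + z*sin(x*z) + 5*exp(x + y), 5*exp(x + y), x*sin(x*z) + 4*exp(z))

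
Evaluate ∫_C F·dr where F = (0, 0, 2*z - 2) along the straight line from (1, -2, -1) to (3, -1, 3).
0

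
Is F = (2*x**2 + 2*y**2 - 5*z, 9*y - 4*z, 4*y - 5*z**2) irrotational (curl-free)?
No, ∇×F = (8, -5, -4*y)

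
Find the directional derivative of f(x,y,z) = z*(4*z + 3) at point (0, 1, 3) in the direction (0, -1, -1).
-27*sqrt(2)/2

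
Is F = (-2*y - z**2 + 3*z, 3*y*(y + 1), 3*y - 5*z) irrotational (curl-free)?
No, ∇×F = (3, 3 - 2*z, 2)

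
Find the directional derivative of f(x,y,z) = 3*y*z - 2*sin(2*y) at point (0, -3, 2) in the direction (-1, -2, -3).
sqrt(14)*(8*cos(6) + 15)/14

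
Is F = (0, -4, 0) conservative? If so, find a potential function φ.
Yes, F is conservative. φ = -4*y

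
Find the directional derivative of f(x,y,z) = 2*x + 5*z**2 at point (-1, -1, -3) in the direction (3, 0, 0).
2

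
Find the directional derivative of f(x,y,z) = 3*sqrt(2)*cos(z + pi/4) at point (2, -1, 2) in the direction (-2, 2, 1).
-sqrt(2)*sin(pi/4 + 2)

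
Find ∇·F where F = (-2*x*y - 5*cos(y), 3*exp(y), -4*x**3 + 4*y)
-2*y + 3*exp(y)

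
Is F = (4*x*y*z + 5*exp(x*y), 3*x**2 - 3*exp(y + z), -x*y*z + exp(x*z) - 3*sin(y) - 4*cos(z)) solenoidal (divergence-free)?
No, ∇·F = -x*y + x*exp(x*z) + 4*y*z + 5*y*exp(x*y) - 3*exp(y + z) + 4*sin(z)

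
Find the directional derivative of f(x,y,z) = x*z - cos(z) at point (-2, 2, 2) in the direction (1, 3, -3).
sqrt(19)*(8 - 3*sin(2))/19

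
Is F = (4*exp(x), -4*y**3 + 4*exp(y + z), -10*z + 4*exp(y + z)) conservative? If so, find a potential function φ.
Yes, F is conservative. φ = -y**4 - 5*z**2 + 4*exp(x) + 4*exp(y + z)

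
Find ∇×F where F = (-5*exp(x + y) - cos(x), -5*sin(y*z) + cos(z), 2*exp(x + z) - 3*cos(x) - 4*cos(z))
(5*y*cos(y*z) + sin(z), -2*exp(x + z) - 3*sin(x), 5*exp(x + y))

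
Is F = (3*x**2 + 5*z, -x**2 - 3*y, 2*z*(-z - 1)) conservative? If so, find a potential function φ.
No, ∇×F = (0, 5, -2*x) ≠ 0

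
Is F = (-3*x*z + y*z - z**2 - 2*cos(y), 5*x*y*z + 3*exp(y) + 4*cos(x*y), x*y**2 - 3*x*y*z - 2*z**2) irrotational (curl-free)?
No, ∇×F = (3*x*(-y - z), -3*x - y**2 + 3*y*z + y - 2*z, 5*y*z - 4*y*sin(x*y) - z - 2*sin(y))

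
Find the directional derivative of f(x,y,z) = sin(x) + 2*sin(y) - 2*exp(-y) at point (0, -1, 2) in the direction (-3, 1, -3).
sqrt(19)*(-3 + 2*cos(1) + 2*E)/19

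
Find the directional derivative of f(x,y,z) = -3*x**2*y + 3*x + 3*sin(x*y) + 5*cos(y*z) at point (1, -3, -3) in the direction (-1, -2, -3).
3*sqrt(14)*(-25*sin(9) - 5 + cos(3))/14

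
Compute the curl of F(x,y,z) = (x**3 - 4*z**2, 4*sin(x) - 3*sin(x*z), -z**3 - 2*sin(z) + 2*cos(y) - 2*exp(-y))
(3*x*cos(x*z) - 2*sin(y) + 2*exp(-y), -8*z, -3*z*cos(x*z) + 4*cos(x))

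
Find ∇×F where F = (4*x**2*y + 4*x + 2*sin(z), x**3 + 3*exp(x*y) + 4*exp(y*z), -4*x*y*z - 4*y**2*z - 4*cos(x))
(-4*x*z - 8*y*z - 4*y*exp(y*z), 4*y*z - 4*sin(x) + 2*cos(z), -x**2 + 3*y*exp(x*y))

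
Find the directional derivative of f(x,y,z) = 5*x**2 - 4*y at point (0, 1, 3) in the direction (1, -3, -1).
12*sqrt(11)/11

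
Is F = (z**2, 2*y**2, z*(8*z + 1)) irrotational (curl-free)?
No, ∇×F = (0, 2*z, 0)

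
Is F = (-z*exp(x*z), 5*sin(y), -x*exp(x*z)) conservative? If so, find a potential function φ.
Yes, F is conservative. φ = -exp(x*z) - 5*cos(y)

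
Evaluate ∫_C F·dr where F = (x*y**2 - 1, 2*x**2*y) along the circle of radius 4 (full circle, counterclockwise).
0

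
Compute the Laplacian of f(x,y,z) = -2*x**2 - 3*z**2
-10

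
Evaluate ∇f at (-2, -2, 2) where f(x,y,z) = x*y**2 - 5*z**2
(4, 8, -20)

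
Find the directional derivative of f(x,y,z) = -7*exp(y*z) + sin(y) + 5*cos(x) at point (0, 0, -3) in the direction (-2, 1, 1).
11*sqrt(6)/3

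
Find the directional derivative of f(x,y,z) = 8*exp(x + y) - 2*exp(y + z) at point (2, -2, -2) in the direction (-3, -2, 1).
sqrt(14)*(1 - 20*exp(4))*exp(-4)/7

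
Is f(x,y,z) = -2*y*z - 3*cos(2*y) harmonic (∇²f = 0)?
No, ∇²f = 12*cos(2*y)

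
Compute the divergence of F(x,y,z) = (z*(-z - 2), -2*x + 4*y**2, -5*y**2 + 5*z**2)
8*y + 10*z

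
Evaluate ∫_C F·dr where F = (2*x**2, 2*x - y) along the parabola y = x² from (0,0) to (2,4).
8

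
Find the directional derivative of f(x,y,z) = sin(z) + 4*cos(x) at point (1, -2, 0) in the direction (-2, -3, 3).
sqrt(22)*(3 + 8*sin(1))/22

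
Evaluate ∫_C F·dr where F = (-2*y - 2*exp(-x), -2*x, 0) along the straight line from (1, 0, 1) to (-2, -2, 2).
-8 - 2*exp(-1) + 2*exp(2)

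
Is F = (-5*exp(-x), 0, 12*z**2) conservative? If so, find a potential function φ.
Yes, F is conservative. φ = 4*z**3 + 5*exp(-x)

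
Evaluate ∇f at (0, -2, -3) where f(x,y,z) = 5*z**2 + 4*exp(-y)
(0, -4*exp(2), -30)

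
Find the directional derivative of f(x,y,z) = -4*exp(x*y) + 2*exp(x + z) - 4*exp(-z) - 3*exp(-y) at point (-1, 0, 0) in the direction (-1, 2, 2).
2*exp(-1)/3 + 22/3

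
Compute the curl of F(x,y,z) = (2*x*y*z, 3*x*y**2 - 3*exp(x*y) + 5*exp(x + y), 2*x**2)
(0, 2*x*(y - 2), -2*x*z + 3*y**2 - 3*y*exp(x*y) + 5*exp(x + y))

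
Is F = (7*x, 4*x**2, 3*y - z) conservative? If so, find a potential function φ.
No, ∇×F = (3, 0, 8*x) ≠ 0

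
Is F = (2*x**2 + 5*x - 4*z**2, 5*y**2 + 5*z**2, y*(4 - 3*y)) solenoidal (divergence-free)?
No, ∇·F = 4*x + 10*y + 5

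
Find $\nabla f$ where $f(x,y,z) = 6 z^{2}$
(0, 0, 12*z)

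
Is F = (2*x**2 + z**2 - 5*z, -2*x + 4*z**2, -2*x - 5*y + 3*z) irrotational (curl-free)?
No, ∇×F = (-8*z - 5, 2*z - 3, -2)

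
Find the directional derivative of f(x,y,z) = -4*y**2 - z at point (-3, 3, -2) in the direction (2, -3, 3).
69*sqrt(22)/22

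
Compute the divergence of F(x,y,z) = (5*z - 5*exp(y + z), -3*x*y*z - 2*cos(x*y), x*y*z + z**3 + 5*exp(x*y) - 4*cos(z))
x*y - 3*x*z + 2*x*sin(x*y) + 3*z**2 + 4*sin(z)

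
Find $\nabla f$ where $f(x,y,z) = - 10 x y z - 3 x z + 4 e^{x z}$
(z*(-10*y + 4*exp(x*z) - 3), -10*x*z, x*(-10*y + 4*exp(x*z) - 3))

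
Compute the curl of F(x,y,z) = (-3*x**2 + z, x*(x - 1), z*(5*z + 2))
(0, 1, 2*x - 1)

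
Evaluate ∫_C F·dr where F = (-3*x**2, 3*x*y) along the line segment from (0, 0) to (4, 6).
80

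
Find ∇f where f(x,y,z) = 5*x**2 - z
(10*x, 0, -1)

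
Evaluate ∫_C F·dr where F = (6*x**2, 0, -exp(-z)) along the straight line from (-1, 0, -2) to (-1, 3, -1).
E - exp(2)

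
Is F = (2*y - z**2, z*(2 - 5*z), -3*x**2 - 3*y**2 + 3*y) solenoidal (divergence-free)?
Yes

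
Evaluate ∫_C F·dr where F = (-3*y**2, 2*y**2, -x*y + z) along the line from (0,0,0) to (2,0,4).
8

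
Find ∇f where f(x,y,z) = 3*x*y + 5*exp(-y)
(3*y, 3*x - 5*exp(-y), 0)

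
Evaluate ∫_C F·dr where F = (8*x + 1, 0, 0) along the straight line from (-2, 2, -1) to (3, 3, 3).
25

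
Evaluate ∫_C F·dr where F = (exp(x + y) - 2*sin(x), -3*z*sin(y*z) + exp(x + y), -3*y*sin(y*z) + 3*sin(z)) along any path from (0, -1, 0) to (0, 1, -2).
2*sinh(1)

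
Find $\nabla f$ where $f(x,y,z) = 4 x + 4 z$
(4, 0, 4)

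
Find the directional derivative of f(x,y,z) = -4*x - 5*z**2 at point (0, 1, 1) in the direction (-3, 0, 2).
-8*sqrt(13)/13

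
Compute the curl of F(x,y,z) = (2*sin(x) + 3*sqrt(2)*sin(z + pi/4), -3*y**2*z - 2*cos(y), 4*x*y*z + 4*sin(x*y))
(4*x*z + 4*x*cos(x*y) + 3*y**2, -4*y*z - 4*y*cos(x*y) + 3*sqrt(2)*cos(z + pi/4), 0)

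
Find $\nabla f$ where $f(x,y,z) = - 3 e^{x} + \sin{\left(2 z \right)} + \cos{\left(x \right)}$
(-3*exp(x) - sin(x), 0, 2*cos(2*z))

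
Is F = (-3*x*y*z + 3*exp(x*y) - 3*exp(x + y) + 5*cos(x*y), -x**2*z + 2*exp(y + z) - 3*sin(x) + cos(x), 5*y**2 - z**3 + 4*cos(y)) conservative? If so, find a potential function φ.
No, ∇×F = (x**2 + 10*y - 2*exp(y + z) - 4*sin(y), -3*x*y, x*z - 3*x*exp(x*y) + 5*x*sin(x*y) + 3*exp(x + y) - sin(x) - 3*cos(x)) ≠ 0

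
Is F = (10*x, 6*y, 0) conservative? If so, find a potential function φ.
Yes, F is conservative. φ = 5*x**2 + 3*y**2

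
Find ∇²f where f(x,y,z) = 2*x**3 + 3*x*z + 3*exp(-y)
12*x + 3*exp(-y)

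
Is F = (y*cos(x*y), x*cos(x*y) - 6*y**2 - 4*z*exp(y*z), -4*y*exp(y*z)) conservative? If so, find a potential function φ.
Yes, F is conservative. φ = -2*y**3 - 4*exp(y*z) + sin(x*y)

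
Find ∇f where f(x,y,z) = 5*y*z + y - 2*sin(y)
(0, 5*z - 2*cos(y) + 1, 5*y)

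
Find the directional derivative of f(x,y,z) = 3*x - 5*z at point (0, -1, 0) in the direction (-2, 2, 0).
-3*sqrt(2)/2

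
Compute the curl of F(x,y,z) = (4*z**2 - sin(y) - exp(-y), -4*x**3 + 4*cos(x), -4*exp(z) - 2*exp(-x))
(0, 8*z - 2*exp(-x), -12*x**2 - 4*sin(x) + cos(y) - exp(-y))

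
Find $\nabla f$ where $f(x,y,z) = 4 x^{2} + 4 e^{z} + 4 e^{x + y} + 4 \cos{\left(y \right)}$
(8*x + 4*exp(x + y), 4*exp(x + y) - 4*sin(y), 4*exp(z))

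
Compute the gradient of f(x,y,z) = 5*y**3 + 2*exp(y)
(0, 15*y**2 + 2*exp(y), 0)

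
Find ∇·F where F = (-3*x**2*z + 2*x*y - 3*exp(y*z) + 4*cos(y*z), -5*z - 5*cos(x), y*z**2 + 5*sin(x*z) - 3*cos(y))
-6*x*z + 5*x*cos(x*z) + 2*y*z + 2*y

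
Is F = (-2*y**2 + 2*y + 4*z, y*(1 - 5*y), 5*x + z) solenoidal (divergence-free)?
No, ∇·F = 2 - 10*y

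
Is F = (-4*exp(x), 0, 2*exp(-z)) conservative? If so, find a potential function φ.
Yes, F is conservative. φ = -4*exp(x) - 2*exp(-z)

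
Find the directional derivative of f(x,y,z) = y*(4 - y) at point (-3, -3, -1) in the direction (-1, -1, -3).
-10*sqrt(11)/11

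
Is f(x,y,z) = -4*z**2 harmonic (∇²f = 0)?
No, ∇²f = -8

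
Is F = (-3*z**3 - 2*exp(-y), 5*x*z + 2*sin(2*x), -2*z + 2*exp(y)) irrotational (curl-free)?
No, ∇×F = (-5*x + 2*exp(y), -9*z**2, 5*z + 4*cos(2*x) - 2*exp(-y))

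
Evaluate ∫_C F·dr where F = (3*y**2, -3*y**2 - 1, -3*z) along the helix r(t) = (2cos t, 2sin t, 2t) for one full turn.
-24*pi**2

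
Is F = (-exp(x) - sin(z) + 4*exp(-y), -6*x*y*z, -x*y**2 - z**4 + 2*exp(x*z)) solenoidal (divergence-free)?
No, ∇·F = -6*x*z + 2*x*exp(x*z) - 4*z**3 - exp(x)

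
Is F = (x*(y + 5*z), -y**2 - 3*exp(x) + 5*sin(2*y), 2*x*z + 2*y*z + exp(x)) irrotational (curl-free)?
No, ∇×F = (2*z, 5*x - 2*z - exp(x), -x - 3*exp(x))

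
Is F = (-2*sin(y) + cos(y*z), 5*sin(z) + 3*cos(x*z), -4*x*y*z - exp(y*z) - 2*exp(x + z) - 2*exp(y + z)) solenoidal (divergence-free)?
No, ∇·F = -4*x*y - y*exp(y*z) - 2*exp(x + z) - 2*exp(y + z)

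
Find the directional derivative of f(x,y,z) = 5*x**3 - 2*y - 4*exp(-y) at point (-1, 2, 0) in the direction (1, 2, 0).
sqrt(5)*(8 + 11*exp(2))*exp(-2)/5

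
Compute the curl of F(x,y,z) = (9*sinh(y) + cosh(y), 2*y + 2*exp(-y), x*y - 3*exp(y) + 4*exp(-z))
(x - 3*exp(y), -y, -sinh(y) - 9*cosh(y))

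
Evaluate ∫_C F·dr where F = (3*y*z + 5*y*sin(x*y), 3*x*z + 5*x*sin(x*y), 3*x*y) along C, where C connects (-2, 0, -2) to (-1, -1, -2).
-5*cos(1) - 1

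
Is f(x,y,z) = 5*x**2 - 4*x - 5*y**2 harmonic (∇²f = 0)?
Yes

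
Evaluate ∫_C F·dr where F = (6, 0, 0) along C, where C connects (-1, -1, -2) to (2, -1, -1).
18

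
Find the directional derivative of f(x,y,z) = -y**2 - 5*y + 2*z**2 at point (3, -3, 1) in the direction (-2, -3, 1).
sqrt(14)/14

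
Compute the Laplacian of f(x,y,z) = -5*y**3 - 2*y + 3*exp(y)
-30*y + 3*exp(y)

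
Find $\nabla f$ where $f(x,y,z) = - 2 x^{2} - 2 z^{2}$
(-4*x, 0, -4*z)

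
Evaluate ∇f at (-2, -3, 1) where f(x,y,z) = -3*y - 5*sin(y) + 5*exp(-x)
(-5*exp(2), -3 - 5*cos(3), 0)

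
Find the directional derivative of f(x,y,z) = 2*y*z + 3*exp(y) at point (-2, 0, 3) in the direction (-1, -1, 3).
-9*sqrt(11)/11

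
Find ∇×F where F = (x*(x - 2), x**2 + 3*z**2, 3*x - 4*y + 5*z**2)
(-6*z - 4, -3, 2*x)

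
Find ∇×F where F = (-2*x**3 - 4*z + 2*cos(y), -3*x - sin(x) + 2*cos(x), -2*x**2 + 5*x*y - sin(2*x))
(5*x, 4*x - 5*y + 2*cos(2*x) - 4, -2*sin(x) + 2*sin(y) - cos(x) - 3)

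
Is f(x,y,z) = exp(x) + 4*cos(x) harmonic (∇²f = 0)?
No, ∇²f = exp(x) - 4*cos(x)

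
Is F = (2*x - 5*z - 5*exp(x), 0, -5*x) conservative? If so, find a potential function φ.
Yes, F is conservative. φ = x**2 - 5*x*z - 5*exp(x)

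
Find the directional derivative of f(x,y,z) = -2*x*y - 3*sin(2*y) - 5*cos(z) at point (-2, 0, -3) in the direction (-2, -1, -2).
10*sin(3)/3 + 2/3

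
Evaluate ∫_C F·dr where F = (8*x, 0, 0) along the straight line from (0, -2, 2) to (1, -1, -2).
4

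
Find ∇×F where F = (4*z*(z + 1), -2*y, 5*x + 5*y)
(5, 8*z - 1, 0)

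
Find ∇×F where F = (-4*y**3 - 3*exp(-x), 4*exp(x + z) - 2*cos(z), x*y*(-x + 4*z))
(-x*(x - 4*z) - 4*exp(x + z) - 2*sin(z), 2*y*(x - 2*z), 12*y**2 + 4*exp(x + z))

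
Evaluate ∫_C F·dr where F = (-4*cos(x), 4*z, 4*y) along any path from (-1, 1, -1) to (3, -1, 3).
-8 - 4*sin(1) - 4*sin(3)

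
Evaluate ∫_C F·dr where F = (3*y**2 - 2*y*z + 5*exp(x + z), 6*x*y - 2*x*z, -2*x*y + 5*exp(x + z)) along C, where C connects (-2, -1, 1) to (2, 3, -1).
10*sinh(1) + 76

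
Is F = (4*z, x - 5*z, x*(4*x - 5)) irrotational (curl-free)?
No, ∇×F = (5, 9 - 8*x, 1)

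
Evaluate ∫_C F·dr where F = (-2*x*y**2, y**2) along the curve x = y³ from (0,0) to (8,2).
-568/3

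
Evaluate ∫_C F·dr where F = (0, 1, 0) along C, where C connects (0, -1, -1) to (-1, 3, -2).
4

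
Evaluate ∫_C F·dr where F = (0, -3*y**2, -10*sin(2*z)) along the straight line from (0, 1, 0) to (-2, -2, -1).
5*cos(2) + 4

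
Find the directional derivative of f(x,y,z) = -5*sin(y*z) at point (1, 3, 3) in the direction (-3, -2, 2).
0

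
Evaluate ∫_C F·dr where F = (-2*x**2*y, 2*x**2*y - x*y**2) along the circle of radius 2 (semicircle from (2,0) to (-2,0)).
2*pi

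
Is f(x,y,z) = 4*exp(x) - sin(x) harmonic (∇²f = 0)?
No, ∇²f = 4*exp(x) + sin(x)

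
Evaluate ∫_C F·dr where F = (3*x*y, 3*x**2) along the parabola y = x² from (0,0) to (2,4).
36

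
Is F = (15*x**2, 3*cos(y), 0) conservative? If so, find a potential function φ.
Yes, F is conservative. φ = 5*x**3 + 3*sin(y)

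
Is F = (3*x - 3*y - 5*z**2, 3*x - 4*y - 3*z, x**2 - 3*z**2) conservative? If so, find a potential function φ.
No, ∇×F = (3, -2*x - 10*z, 6) ≠ 0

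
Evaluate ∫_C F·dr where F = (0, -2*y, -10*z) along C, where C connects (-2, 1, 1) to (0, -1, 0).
5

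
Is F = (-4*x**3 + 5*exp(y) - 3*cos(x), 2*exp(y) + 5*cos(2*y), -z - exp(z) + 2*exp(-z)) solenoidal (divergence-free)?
No, ∇·F = -12*x**2 + 2*exp(y) - exp(z) + 3*sin(x) - 10*sin(2*y) - 1 - 2*exp(-z)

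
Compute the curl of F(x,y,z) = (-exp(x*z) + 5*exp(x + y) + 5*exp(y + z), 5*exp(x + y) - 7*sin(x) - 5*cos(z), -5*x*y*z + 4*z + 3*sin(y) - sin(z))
(-5*x*z - 5*sin(z) + 3*cos(y), -x*exp(x*z) + 5*y*z + 5*exp(y + z), -5*exp(y + z) - 7*cos(x))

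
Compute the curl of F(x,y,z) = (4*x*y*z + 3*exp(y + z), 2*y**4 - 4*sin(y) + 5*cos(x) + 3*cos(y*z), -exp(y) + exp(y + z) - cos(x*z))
(3*y*sin(y*z) - exp(y) + exp(y + z), 4*x*y - z*sin(x*z) + 3*exp(y + z), -4*x*z - 3*exp(y + z) - 5*sin(x))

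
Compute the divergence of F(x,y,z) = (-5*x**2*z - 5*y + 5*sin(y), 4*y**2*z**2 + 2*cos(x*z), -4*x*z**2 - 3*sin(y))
2*z*(-9*x + 4*y*z)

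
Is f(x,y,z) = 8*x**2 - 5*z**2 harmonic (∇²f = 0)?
No, ∇²f = 6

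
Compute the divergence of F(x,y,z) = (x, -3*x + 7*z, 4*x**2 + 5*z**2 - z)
10*z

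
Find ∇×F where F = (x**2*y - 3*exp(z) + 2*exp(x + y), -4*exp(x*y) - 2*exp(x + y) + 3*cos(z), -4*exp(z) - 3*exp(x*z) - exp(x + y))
(-exp(x + y) + 3*sin(z), 3*z*exp(x*z) - 3*exp(z) + exp(x + y), -x**2 - 4*y*exp(x*y) - 4*exp(x + y))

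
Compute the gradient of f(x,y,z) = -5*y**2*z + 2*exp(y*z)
(0, 2*z*(-5*y + exp(y*z)), y*(-5*y + 2*exp(y*z)))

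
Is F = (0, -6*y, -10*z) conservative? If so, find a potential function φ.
Yes, F is conservative. φ = -3*y**2 - 5*z**2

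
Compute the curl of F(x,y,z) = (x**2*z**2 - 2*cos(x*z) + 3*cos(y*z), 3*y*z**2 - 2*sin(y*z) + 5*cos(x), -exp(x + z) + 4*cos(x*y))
(-4*x*sin(x*y) - 6*y*z + 2*y*cos(y*z), 2*x**2*z + 2*x*sin(x*z) + 4*y*sin(x*y) - 3*y*sin(y*z) + exp(x + z), 3*z*sin(y*z) - 5*sin(x))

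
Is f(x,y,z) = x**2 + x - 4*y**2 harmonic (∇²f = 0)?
No, ∇²f = -6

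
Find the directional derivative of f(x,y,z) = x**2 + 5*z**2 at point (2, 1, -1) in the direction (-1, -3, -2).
8*sqrt(14)/7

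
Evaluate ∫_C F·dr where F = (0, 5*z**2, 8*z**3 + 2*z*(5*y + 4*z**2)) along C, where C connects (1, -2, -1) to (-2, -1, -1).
5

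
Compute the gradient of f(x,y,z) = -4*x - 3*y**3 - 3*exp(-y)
(-4, -9*y**2 + 3*exp(-y), 0)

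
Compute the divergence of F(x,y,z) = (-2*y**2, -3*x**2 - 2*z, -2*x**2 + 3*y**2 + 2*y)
0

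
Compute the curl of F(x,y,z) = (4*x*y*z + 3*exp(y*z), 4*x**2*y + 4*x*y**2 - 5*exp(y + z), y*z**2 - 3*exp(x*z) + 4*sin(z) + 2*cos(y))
(z**2 + 5*exp(y + z) - 2*sin(y), 4*x*y + 3*y*exp(y*z) + 3*z*exp(x*z), 8*x*y - 4*x*z + 4*y**2 - 3*z*exp(y*z))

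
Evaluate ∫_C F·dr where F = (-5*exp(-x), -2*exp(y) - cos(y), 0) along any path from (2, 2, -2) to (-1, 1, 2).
-sin(1) - 5*exp(-2) + sin(2) + 3*E + 2*exp(2)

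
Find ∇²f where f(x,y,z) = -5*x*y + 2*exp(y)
2*exp(y)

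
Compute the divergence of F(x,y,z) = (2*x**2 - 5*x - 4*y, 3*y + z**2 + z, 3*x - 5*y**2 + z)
4*x - 1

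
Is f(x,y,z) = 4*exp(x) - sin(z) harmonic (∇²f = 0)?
No, ∇²f = 4*exp(x) + sin(z)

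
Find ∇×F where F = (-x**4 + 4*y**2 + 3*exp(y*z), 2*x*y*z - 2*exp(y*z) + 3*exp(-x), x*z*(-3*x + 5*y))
(-2*x*y + 5*x*z + 2*y*exp(y*z), 6*x*z - 5*y*z + 3*y*exp(y*z), 2*y*z - 8*y - 3*z*exp(y*z) - 3*exp(-x))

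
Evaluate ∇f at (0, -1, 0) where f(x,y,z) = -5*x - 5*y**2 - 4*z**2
(-5, 10, 0)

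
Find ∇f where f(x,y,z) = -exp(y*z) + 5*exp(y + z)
(0, -z*exp(y*z) + 5*exp(y + z), -y*exp(y*z) + 5*exp(y + z))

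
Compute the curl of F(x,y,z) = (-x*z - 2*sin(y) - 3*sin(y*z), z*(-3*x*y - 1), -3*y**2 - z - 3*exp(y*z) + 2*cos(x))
(3*x*y - 6*y - 3*z*exp(y*z) + 1, -x - 3*y*cos(y*z) + 2*sin(x), -3*y*z + 3*z*cos(y*z) + 2*cos(y))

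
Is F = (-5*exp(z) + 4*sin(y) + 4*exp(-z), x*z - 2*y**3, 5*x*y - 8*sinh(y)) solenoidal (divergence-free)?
No, ∇·F = -6*y**2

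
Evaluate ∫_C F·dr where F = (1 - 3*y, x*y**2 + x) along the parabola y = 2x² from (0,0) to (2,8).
6074/21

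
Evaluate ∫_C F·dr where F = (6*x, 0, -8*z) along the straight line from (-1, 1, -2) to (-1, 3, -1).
12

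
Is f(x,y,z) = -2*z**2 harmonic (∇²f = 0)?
No, ∇²f = -4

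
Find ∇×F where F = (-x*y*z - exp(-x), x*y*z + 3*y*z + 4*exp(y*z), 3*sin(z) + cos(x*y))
(-x*y - x*sin(x*y) - 4*y*exp(y*z) - 3*y, y*(-x + sin(x*y)), z*(x + y))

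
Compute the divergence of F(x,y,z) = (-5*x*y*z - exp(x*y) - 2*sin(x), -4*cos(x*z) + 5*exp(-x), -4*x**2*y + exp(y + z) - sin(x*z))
-x*cos(x*z) - 5*y*z - y*exp(x*y) + exp(y + z) - 2*cos(x)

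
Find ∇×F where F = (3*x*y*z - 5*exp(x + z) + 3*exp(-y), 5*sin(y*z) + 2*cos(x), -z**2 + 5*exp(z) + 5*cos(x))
(-5*y*cos(y*z), 3*x*y - 5*exp(x + z) + 5*sin(x), -3*x*z - 2*sin(x) + 3*exp(-y))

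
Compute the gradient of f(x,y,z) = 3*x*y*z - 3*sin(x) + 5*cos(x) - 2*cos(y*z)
(3*y*z - 5*sin(x) - 3*cos(x), z*(3*x + 2*sin(y*z)), y*(3*x + 2*sin(y*z)))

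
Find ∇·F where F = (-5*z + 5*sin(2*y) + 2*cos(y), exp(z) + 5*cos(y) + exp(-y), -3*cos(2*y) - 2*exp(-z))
-5*sin(y) + 2*exp(-z) - exp(-y)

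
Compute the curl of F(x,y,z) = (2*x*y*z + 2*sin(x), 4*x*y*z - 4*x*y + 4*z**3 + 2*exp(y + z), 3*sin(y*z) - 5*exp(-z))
(-4*x*y - 12*z**2 + 3*z*cos(y*z) - 2*exp(y + z), 2*x*y, -2*x*z + 4*y*z - 4*y)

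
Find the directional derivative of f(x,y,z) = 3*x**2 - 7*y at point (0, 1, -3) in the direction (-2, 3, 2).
-21*sqrt(17)/17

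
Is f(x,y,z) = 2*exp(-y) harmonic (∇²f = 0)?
No, ∇²f = 2*exp(-y)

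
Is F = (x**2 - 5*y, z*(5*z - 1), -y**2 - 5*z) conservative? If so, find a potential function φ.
No, ∇×F = (-2*y - 10*z + 1, 0, 5) ≠ 0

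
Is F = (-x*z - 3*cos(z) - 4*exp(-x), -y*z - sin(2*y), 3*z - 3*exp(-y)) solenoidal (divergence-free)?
No, ∇·F = -2*z - 2*cos(2*y) + 3 + 4*exp(-x)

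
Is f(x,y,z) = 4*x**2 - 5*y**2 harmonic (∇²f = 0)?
No, ∇²f = -2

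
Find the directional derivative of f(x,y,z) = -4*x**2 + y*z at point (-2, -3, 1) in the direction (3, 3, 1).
48*sqrt(19)/19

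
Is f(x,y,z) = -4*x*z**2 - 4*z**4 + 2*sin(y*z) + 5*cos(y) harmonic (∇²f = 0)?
No, ∇²f = -8*x - 2*y**2*sin(y*z) - 2*z**2*sin(y*z) - 48*z**2 - 5*cos(y)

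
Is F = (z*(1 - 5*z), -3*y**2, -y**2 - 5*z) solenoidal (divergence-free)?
No, ∇·F = -6*y - 5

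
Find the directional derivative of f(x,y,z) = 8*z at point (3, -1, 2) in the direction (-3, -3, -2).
-8*sqrt(22)/11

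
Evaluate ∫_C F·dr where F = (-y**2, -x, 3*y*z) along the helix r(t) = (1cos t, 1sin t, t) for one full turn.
-7*pi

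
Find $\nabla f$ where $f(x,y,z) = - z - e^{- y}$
(0, exp(-y), -1)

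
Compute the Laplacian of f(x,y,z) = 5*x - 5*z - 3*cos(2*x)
12*cos(2*x)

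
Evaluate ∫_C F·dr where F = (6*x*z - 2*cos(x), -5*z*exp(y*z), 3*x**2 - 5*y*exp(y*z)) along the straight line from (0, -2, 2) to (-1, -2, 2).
2*sin(1) + 6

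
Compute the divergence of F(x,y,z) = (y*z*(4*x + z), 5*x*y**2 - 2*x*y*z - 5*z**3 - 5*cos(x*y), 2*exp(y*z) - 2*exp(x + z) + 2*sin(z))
10*x*y - 2*x*z + 5*x*sin(x*y) + 4*y*z + 2*y*exp(y*z) - 2*exp(x + z) + 2*cos(z)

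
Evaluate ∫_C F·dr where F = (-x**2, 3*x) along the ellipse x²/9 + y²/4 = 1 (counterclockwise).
18*pi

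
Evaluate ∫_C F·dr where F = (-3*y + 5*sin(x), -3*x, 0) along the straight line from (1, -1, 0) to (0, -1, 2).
-8 + 5*cos(1)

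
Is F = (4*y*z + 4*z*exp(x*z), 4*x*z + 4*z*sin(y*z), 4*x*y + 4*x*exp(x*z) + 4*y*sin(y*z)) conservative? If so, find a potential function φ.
Yes, F is conservative. φ = 4*x*y*z + 4*exp(x*z) - 4*cos(y*z)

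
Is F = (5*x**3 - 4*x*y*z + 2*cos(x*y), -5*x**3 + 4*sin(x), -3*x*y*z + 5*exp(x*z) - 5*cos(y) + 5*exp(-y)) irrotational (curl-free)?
No, ∇×F = (-3*x*z + 5*sin(y) - 5*exp(-y), -4*x*y + 3*y*z - 5*z*exp(x*z), -15*x**2 + 4*x*z + 2*x*sin(x*y) + 4*cos(x))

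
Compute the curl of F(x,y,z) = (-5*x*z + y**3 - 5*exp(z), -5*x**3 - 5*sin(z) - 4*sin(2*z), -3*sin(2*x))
(5*cos(z) + 8*cos(2*z), -5*x - 5*exp(z) + 6*cos(2*x), -15*x**2 - 3*y**2)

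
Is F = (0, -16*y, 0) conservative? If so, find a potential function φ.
Yes, F is conservative. φ = -8*y**2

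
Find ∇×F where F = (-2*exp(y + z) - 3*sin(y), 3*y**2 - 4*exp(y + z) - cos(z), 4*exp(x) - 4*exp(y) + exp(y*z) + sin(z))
(z*exp(y*z) - 4*exp(y) + 4*exp(y + z) - sin(z), -4*exp(x) - 2*exp(y + z), 2*exp(y + z) + 3*cos(y))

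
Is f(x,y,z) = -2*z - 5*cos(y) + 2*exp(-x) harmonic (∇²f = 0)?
No, ∇²f = 5*cos(y) + 2*exp(-x)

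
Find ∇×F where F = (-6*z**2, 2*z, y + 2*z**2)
(-1, -12*z, 0)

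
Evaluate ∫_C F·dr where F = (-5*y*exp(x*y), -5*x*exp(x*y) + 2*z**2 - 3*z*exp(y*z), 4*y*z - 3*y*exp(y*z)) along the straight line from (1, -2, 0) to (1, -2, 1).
-1 - 3*exp(-2)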